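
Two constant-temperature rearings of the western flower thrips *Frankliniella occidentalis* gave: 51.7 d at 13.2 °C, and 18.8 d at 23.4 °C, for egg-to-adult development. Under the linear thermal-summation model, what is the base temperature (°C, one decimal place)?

Under the model K = D·(T − T_b), so D₁·(T₁ − T_b) = D₂·(T₂ − T_b).
51.7·(13.2 − T_b) = 18.8·(23.4 − T_b)
T_b = (51.7·13.2 − 18.8·23.4) / (51.7 − 18.8) = 242.52 / 32.9 = 7.371 °C ≈ 7.4 °C.

7.4 °C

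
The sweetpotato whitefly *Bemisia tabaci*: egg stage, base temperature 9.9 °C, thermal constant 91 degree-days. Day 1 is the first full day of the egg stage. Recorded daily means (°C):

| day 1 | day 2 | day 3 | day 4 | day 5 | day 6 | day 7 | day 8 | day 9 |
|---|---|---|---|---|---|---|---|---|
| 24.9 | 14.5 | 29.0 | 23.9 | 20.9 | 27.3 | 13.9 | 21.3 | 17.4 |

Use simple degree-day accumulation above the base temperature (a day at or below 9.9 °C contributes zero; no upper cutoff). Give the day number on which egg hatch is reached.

Daily DD above 9.9 °C: 15.0, 4.6, 19.1, 14.0, 11.0, 17.4, 4.0, 11.4, 7.5.
Cumulative: 15.0, 19.6, 38.7, 52.7, 63.7, 81.1, 85.1, 96.5, 104.0.
The total first reaches 91 DD on day 8.

day 8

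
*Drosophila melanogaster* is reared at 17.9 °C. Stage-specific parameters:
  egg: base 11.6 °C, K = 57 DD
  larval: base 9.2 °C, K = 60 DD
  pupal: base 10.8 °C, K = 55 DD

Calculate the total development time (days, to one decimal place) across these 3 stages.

egg: 57 / (17.9 − 11.6) = 57 / 6.3 = 9.048 d.
larval: 60 / (17.9 − 9.2) = 60 / 8.7 = 6.897 d.
pupal: 55 / (17.9 − 10.8) = 55 / 7.1 = 7.746 d.
Sum = 23.691 ≈ 23.7 days.

23.7 days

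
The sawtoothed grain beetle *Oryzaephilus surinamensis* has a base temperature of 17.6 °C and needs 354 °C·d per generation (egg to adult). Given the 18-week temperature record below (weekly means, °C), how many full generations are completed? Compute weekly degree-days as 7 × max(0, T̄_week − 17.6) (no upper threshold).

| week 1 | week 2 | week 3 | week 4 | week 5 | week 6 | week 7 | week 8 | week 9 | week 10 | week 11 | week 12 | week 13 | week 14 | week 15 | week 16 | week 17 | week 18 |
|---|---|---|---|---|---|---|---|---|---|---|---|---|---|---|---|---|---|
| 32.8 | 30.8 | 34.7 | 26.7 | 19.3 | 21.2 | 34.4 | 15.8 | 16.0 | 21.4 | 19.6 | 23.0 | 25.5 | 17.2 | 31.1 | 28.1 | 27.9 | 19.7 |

Weekly DD (7 × max(0, T̄ − 17.6)): 106.4, 92.4, 119.7, 63.7, 11.9, 25.2, 117.6, 0.0, 0.0, 26.6, 14.0, 37.8, 55.3, 0.0, 94.5, 73.5, 72.1, 14.7.
Season total = 925.4 DD.
Complete generations = ⌊925.4 / 354⌋ = 2.

2 generations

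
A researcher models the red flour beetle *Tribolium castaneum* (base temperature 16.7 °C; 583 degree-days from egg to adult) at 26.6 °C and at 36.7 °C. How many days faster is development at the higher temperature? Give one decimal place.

29.7 days

At 26.6 °C: 583 / (26.6 − 16.7) = 583 / 9.9 = 58.889 d.
At 36.7 °C: 583 / (36.7 − 16.7) = 583 / 20.0 = 29.150 d.
Difference = |58.889 − 29.150| = 29.739 ≈ 29.7 days.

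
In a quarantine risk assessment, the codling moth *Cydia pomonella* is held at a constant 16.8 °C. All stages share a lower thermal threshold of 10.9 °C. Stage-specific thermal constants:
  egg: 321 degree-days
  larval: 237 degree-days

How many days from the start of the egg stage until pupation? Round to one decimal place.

94.6 days

Daily accumulation at 16.8 °C = 16.8 − 10.9 = 5.9 DD/day.
Total K = 321 + 237 = 558 DD.
Total duration = 558 / 5.9 = 94.576 ≈ 94.6 days.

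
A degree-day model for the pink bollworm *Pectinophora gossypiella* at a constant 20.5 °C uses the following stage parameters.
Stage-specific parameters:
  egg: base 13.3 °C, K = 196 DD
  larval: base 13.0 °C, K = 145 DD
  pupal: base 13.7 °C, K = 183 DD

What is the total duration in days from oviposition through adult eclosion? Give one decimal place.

73.5 days

egg: 196 / (20.5 − 13.3) = 196 / 7.2 = 27.222 d.
larval: 145 / (20.5 − 13.0) = 145 / 7.5 = 19.333 d.
pupal: 183 / (20.5 − 13.7) = 183 / 6.8 = 26.912 d.
Sum = 73.467 ≈ 73.5 days.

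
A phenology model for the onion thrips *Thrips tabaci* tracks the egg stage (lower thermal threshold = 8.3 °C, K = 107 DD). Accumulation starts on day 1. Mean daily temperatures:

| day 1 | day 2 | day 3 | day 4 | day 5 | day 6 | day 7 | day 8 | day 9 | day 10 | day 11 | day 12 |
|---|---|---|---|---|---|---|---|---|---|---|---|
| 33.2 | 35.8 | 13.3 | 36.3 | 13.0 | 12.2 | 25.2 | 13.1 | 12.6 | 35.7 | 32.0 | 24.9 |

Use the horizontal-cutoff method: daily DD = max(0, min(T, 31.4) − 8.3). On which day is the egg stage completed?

day 9

Daily DD above 8.3 °C (capped at 23.1): 23.1, 23.1, 5.0, 23.1, 4.7, 3.9, 16.9, 4.8, 4.3, 23.1, 23.1, 16.6.
Cumulative: 23.1, 46.2, 51.2, 74.3, 79.0, 82.9, 99.8, 104.6, 108.9, 132.0, 155.1, 171.7.
The total first reaches 107 DD on day 9.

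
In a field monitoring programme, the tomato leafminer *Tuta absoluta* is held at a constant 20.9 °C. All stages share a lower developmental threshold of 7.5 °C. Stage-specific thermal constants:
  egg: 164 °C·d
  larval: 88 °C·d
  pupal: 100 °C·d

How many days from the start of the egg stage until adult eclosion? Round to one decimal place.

26.3 days

Daily accumulation at 20.9 °C = 20.9 − 7.5 = 13.4 DD/day.
Total K = 164 + 88 + 100 = 352 DD.
Total duration = 352 / 13.4 = 26.269 ≈ 26.3 days.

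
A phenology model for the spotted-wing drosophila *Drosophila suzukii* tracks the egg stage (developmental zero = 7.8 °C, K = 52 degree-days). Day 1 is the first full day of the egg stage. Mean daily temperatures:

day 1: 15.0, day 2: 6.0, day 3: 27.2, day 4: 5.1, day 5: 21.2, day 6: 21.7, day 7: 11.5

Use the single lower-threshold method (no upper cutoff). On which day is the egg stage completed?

day 6

Daily DD above 7.8 °C: 7.2, 0.0, 19.4, 0.0, 13.4, 13.9, 3.7.
Cumulative: 7.2, 7.2, 26.6, 26.6, 40.0, 53.9, 57.6.
The total first reaches 52 DD on day 6.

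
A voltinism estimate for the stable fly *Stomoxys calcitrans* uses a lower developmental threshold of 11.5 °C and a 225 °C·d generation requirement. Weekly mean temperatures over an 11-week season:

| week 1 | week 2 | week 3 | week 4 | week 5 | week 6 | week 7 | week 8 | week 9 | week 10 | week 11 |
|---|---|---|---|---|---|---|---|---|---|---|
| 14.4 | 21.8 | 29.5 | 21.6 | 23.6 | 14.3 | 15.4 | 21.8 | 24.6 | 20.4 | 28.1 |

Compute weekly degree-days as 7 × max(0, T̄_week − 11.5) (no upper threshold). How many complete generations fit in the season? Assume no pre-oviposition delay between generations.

3 generations

Weekly DD (7 × max(0, T̄ − 11.5)): 20.3, 72.1, 126.0, 70.7, 84.7, 19.6, 27.3, 72.1, 91.7, 62.3, 116.2.
Season total = 763.0 DD.
Complete generations = ⌊763.0 / 225⌋ = 3.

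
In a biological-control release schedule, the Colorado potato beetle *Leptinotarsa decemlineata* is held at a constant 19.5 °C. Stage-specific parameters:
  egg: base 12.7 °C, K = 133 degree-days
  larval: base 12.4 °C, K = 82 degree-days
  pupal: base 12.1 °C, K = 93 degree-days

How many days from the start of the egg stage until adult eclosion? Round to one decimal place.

43.7 days

egg: 133 / (19.5 − 12.7) = 133 / 6.8 = 19.559 d.
larval: 82 / (19.5 − 12.4) = 82 / 7.1 = 11.549 d.
pupal: 93 / (19.5 − 12.1) = 93 / 7.4 = 12.568 d.
Sum = 43.676 ≈ 43.7 days.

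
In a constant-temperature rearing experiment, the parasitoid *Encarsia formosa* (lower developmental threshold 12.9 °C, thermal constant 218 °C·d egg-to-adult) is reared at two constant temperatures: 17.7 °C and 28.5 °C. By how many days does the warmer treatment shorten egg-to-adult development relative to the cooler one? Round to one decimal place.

31.4 days

At 17.7 °C: 218 / (17.7 − 12.9) = 218 / 4.8 = 45.417 d.
At 28.5 °C: 218 / (28.5 − 12.9) = 218 / 15.6 = 13.974 d.
Difference = |45.417 − 13.974| = 31.442 ≈ 31.4 days.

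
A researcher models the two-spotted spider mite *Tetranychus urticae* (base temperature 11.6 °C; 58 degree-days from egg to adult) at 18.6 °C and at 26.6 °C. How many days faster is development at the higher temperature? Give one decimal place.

4.4 days

At 18.6 °C: 58 / (18.6 − 11.6) = 58 / 7.0 = 8.286 d.
At 26.6 °C: 58 / (26.6 − 11.6) = 58 / 15.0 = 3.867 d.
Difference = |8.286 − 3.867| = 4.419 ≈ 4.4 days.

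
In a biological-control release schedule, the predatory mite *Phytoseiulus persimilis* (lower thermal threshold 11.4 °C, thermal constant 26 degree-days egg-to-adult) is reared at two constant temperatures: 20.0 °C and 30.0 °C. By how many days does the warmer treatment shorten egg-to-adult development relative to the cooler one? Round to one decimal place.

At 20.0 °C: 26 / (20.0 − 11.4) = 26 / 8.6 = 3.023 d.
At 30.0 °C: 26 / (30.0 − 11.4) = 26 / 18.6 = 1.398 d.
Difference = |3.023 − 1.398| = 1.625 ≈ 1.6 days.

1.6 days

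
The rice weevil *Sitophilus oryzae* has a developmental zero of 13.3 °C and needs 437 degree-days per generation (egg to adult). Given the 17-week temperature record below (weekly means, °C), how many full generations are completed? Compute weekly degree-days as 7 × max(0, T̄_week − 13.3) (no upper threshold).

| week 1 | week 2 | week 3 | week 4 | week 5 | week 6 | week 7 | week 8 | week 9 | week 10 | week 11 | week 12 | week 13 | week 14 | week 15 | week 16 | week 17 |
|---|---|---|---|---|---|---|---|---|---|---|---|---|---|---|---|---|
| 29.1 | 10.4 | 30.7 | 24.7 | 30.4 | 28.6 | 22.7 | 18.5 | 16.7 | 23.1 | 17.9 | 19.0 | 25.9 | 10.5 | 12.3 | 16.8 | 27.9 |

Weekly DD (7 × max(0, T̄ − 13.3)): 110.6, 0.0, 121.8, 79.8, 119.7, 107.1, 65.8, 36.4, 23.8, 68.6, 32.2, 39.9, 88.2, 0.0, 0.0, 24.5, 102.2.
Season total = 1020.6 DD.
Complete generations = ⌊1020.6 / 437⌋ = 2.

2 generations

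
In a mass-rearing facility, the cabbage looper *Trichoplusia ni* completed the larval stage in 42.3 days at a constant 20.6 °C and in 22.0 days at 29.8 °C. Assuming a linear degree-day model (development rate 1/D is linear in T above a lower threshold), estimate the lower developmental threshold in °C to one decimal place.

10.6 °C

Under the model K = D·(T − T_b), so D₁·(T₁ − T_b) = D₂·(T₂ − T_b).
42.3·(20.6 − T_b) = 22.0·(29.8 − T_b)
T_b = (42.3·20.6 − 22.0·29.8) / (42.3 − 22.0) = 215.78 / 20.3 = 10.630 °C ≈ 10.6 °C.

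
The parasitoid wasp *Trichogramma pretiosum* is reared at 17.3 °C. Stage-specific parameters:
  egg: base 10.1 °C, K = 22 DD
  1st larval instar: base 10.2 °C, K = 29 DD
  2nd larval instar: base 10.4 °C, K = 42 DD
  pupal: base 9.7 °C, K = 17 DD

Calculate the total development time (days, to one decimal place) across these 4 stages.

15.5 days

egg: 22 / (17.3 − 10.1) = 22 / 7.2 = 3.056 d.
1st larval instar: 29 / (17.3 − 10.2) = 29 / 7.1 = 4.085 d.
2nd larval instar: 42 / (17.3 − 10.4) = 42 / 6.9 = 6.087 d.
pupal: 17 / (17.3 − 9.7) = 17 / 7.6 = 2.237 d.
Sum = 15.464 ≈ 15.5 days.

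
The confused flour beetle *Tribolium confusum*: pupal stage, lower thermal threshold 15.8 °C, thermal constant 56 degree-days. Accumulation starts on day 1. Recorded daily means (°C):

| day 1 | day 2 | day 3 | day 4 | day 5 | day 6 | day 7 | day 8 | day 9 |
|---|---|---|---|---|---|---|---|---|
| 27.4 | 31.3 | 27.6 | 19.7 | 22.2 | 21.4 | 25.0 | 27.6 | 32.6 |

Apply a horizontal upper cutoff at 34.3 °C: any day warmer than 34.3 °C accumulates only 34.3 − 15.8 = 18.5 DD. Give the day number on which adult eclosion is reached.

day 7

Daily DD above 15.8 °C (capped at 18.5): 11.6, 15.5, 11.8, 3.9, 6.4, 5.6, 9.2, 11.8, 16.8.
Cumulative: 11.6, 27.1, 38.9, 42.8, 49.2, 54.8, 64.0, 75.8, 92.6.
The total first reaches 56 DD on day 7.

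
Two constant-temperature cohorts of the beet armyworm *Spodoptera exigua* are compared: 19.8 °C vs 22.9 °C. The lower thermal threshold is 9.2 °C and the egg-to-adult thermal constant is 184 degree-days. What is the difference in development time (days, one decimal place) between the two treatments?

3.9 days

At 19.8 °C: 184 / (19.8 − 9.2) = 184 / 10.6 = 17.358 d.
At 22.9 °C: 184 / (22.9 − 9.2) = 184 / 13.7 = 13.431 d.
Difference = |17.358 − 13.431| = 3.928 ≈ 3.9 days.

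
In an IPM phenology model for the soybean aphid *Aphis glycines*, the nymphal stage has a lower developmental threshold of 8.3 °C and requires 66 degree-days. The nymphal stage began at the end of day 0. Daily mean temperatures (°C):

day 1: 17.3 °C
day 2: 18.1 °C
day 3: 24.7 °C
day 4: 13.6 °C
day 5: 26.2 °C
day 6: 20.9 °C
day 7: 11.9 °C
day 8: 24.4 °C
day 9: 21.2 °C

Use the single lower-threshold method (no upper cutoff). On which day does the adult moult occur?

day 6

Daily DD above 8.3 °C: 9.0, 9.8, 16.4, 5.3, 17.9, 12.6, 3.6, 16.1, 12.9.
Cumulative: 9.0, 18.8, 35.2, 40.5, 58.4, 71.0, 74.6, 90.7, 103.6.
The total first reaches 66 DD on day 6.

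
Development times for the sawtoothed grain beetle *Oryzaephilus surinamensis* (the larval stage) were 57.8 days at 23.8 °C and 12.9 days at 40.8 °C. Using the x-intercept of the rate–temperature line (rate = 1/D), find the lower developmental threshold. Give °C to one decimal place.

Linear rate model ⇒ the product D·(T − T_b) is constant across temperatures.
57.8·(23.8 − T_b) = 12.9·(40.8 − T_b)
T_b = (57.8·23.8 − 12.9·40.8) / (57.8 − 12.9) = 849.32 / 44.9 = 18.916 °C ≈ 18.9 °C.

18.9 °C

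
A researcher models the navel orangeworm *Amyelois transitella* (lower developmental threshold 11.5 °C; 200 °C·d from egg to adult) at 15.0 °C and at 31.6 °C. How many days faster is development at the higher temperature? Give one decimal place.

At 15.0 °C: 200 / (15.0 − 11.5) = 200 / 3.5 = 57.143 d.
At 31.6 °C: 200 / (31.6 − 11.5) = 200 / 20.1 = 9.950 d.
Difference = |57.143 − 9.950| = 47.193 ≈ 47.2 days.

47.2 days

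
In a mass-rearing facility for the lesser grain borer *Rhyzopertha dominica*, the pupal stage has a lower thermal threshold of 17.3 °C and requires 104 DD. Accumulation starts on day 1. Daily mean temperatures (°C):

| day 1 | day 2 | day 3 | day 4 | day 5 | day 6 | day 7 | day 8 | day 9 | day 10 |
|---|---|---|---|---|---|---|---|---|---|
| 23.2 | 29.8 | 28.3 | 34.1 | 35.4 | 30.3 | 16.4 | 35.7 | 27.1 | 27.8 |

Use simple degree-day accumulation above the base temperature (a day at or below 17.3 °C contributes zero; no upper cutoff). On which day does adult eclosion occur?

Daily DD above 17.3 °C: 5.9, 12.5, 11.0, 16.8, 18.1, 13.0, 0.0, 18.4, 9.8, 10.5.
Cumulative: 5.9, 18.4, 29.4, 46.2, 64.3, 77.3, 77.3, 95.7, 105.5, 116.0.
The total first reaches 104 DD on day 9.

day 9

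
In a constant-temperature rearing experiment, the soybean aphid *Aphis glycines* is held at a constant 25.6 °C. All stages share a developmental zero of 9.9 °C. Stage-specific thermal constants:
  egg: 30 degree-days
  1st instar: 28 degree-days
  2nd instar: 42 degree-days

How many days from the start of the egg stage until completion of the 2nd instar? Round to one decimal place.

6.4 days

Daily accumulation at 25.6 °C = 25.6 − 9.9 = 15.7 DD/day.
Total K = 30 + 28 + 42 = 100 DD.
Total duration = 100 / 15.7 = 6.369 ≈ 6.4 days.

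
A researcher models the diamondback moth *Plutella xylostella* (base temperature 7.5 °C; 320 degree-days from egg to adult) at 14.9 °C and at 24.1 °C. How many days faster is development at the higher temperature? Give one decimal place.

At 14.9 °C: 320 / (14.9 − 7.5) = 320 / 7.4 = 43.243 d.
At 24.1 °C: 320 / (24.1 − 7.5) = 320 / 16.6 = 19.277 d.
Difference = |43.243 − 19.277| = 23.966 ≈ 24.0 days.

24.0 days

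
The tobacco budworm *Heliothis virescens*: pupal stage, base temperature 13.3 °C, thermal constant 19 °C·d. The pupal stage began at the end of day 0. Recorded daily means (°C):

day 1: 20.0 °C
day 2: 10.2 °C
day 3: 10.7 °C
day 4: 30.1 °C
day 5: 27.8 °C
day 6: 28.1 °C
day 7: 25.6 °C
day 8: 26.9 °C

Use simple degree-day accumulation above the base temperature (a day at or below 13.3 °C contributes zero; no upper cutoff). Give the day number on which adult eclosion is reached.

Daily DD above 13.3 °C: 6.7, 0.0, 0.0, 16.8, 14.5, 14.8, 12.3, 13.6.
Cumulative: 6.7, 6.7, 6.7, 23.5, 38.0, 52.8, 65.1, 78.7.
The total first reaches 19 DD on day 4.

day 4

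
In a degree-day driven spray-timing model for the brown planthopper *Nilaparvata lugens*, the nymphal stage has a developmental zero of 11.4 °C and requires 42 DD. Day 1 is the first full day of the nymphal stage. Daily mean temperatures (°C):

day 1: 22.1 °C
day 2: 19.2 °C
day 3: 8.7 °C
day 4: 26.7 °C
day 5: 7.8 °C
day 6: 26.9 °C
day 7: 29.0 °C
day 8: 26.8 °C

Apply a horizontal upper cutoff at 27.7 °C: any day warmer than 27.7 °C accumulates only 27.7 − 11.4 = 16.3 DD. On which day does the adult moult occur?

Daily DD above 11.4 °C (capped at 16.3): 10.7, 7.8, 0.0, 15.3, 0.0, 15.5, 16.3, 15.4.
Cumulative: 10.7, 18.5, 18.5, 33.8, 33.8, 49.3, 65.6, 81.0.
The total first reaches 42 DD on day 6.

day 6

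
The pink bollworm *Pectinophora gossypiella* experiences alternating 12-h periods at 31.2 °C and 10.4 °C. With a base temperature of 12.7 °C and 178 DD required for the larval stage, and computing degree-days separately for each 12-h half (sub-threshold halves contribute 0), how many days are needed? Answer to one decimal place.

Day half: max(0, 31.2 − 12.7) × 0.5 = 18.5 × 0.5 = 9.25 DD.
Night half: max(0, 10.4 − 12.7) × 0.5 = 0.0 × 0.5 = 0.00 DD.
Per 24 h: 9.25 DD/day.
Duration = 178 / 9.25 = 19.243 ≈ 19.2 days.

19.2 days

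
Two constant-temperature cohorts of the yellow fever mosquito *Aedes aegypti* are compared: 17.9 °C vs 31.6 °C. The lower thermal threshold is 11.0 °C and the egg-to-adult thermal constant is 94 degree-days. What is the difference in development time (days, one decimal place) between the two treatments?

At 17.9 °C: 94 / (17.9 − 11.0) = 94 / 6.9 = 13.623 d.
At 31.6 °C: 94 / (31.6 − 11.0) = 94 / 20.6 = 4.563 d.
Difference = |13.623 − 4.563| = 9.060 ≈ 9.1 days.

9.1 days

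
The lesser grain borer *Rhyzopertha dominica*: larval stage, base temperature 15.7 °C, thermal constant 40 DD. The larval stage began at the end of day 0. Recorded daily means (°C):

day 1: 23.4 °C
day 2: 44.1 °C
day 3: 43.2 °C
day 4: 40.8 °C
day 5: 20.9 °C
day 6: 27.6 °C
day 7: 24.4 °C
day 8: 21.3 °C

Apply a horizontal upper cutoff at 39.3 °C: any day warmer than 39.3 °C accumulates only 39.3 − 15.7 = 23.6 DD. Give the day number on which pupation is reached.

day 3

Daily DD above 15.7 °C (capped at 23.6): 7.7, 23.6, 23.6, 23.6, 5.2, 11.9, 8.7, 5.6.
Cumulative: 7.7, 31.3, 54.9, 78.5, 83.7, 95.6, 104.3, 109.9.
The total first reaches 40 DD on day 3.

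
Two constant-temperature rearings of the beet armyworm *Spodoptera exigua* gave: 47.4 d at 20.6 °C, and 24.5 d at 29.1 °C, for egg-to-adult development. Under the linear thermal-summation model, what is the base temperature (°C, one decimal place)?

Under the model K = D·(T − T_b), so D₁·(T₁ − T_b) = D₂·(T₂ − T_b).
47.4·(20.6 − T_b) = 24.5·(29.1 − T_b)
T_b = (47.4·20.6 − 24.5·29.1) / (47.4 − 24.5) = 263.49 / 22.9 = 11.506 °C ≈ 11.5 °C.

11.5 °C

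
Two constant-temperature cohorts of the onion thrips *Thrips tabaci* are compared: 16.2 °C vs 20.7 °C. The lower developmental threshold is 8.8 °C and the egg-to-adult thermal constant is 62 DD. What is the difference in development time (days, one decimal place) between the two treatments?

3.2 days

At 16.2 °C: 62 / (16.2 − 8.8) = 62 / 7.4 = 8.378 d.
At 20.7 °C: 62 / (20.7 − 8.8) = 62 / 11.9 = 5.210 d.
Difference = |8.378 − 5.210| = 3.168 ≈ 3.2 days.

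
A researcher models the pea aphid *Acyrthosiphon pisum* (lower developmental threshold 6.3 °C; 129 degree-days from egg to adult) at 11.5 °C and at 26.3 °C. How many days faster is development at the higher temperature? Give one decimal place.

18.4 days

At 11.5 °C: 129 / (11.5 − 6.3) = 129 / 5.2 = 24.808 d.
At 26.3 °C: 129 / (26.3 − 6.3) = 129 / 20.0 = 6.450 d.
Difference = |24.808 − 6.450| = 18.358 ≈ 18.4 days.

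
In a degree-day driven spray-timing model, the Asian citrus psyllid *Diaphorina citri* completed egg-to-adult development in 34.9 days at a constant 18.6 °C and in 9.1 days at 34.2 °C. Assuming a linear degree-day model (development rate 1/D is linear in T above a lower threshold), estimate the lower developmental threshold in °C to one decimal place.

13.1 °C

Linear rate model ⇒ the product D·(T − T_b) is constant across temperatures.
34.9·(18.6 − T_b) = 9.1·(34.2 − T_b)
T_b = (34.9·18.6 − 9.1·34.2) / (34.9 − 9.1) = 337.92 / 25.8 = 13.098 °C ≈ 13.1 °C.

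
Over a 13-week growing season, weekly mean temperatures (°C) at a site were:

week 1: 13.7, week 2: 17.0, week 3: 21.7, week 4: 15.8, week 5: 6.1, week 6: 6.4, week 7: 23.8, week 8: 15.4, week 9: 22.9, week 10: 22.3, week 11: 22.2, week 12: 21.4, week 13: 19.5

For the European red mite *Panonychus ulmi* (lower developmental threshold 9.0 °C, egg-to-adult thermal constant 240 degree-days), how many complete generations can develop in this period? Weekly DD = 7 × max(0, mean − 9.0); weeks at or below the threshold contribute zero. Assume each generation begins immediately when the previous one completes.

Weekly DD (7 × max(0, T̄ − 9.0)): 32.9, 56.0, 88.9, 47.6, 0.0, 0.0, 103.6, 44.8, 97.3, 93.1, 92.4, 86.8, 73.5.
Season total = 816.9 DD.
Complete generations = ⌊816.9 / 240⌋ = 3.

3 generations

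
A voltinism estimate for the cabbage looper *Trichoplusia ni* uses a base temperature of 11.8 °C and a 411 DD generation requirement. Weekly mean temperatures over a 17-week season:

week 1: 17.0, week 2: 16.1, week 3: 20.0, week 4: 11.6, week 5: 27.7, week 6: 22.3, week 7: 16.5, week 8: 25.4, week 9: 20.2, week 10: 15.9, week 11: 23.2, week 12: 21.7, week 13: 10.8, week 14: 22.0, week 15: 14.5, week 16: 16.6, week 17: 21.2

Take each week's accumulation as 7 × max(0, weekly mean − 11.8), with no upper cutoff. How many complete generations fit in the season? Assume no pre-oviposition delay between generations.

2 generations

Weekly DD (7 × max(0, T̄ − 11.8)): 36.4, 30.1, 57.4, 0.0, 111.3, 73.5, 32.9, 95.2, 58.8, 28.7, 79.8, 69.3, 0.0, 71.4, 18.9, 33.6, 65.8.
Season total = 863.1 DD.
Complete generations = ⌊863.1 / 411⌋ = 2.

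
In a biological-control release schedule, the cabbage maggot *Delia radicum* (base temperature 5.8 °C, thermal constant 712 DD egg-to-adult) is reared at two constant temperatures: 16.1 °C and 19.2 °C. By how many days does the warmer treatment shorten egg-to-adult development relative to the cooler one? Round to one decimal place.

16.0 days

At 16.1 °C: 712 / (16.1 − 5.8) = 712 / 10.3 = 69.126 d.
At 19.2 °C: 712 / (19.2 − 5.8) = 712 / 13.4 = 53.134 d.
Difference = |69.126 − 53.134| = 15.992 ≈ 16.0 days.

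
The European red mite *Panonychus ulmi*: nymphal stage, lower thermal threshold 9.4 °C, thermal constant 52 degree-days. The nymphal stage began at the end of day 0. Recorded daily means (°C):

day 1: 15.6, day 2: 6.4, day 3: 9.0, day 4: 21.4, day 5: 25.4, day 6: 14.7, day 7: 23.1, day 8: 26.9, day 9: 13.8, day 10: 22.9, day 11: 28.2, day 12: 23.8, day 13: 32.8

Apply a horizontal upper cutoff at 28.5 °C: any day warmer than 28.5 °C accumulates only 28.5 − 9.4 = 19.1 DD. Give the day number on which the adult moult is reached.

day 7

Daily DD above 9.4 °C (capped at 19.1): 6.2, 0.0, 0.0, 12.0, 16.0, 5.3, 13.7, 17.5, 4.4, 13.5, 18.8, 14.4, 19.1.
Cumulative: 6.2, 6.2, 6.2, 18.2, 34.2, 39.5, 53.2, 70.7, 75.1, 88.6, 107.4, 121.8, 140.9.
The total first reaches 52 DD on day 7.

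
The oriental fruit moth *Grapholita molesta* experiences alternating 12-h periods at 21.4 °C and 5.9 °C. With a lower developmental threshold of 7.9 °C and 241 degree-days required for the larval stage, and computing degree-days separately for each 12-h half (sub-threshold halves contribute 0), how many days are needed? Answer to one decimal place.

Day half: max(0, 21.4 − 7.9) × 0.5 = 13.5 × 0.5 = 6.75 DD.
Night half: max(0, 5.9 − 7.9) × 0.5 = 0.0 × 0.5 = 0.00 DD.
Per 24 h: 6.75 DD/day.
Duration = 241 / 6.75 = 35.704 ≈ 35.7 days.

35.7 days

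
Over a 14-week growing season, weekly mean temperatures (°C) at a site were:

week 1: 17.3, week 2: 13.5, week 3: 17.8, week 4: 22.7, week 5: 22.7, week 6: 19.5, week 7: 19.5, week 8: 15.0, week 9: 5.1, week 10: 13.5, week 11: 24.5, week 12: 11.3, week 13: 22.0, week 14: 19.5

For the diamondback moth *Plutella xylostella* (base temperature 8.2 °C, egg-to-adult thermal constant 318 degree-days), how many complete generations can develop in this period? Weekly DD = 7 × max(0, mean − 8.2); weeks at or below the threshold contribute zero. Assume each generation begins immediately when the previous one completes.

2 generations

Weekly DD (7 × max(0, T̄ − 8.2)): 63.7, 37.1, 67.2, 101.5, 101.5, 79.1, 79.1, 47.6, 0.0, 37.1, 114.1, 21.7, 96.6, 79.1.
Season total = 925.4 DD.
Complete generations = ⌊925.4 / 318⌋ = 2.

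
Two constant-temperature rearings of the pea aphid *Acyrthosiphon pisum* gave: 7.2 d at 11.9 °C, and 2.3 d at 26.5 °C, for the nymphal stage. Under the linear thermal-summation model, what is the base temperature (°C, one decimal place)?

Equal thermal constants: D₁(T₁ − T_b) = D₂(T₂ − T_b).
7.2·(11.9 − T_b) = 2.3·(26.5 − T_b)
T_b = (7.2·11.9 − 2.3·26.5) / (7.2 − 2.3) = 24.73 / 4.9 = 5.047 °C ≈ 5.0 °C.

5.0 °C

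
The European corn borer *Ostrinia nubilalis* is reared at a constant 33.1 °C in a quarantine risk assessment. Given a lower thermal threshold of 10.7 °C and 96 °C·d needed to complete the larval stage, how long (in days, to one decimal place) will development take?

4.3 days

Daily accumulation = 33.1 − 10.7 = 22.4 DD/day.
Duration = 96 / 22.4 = 4.286 ≈ 4.3 days.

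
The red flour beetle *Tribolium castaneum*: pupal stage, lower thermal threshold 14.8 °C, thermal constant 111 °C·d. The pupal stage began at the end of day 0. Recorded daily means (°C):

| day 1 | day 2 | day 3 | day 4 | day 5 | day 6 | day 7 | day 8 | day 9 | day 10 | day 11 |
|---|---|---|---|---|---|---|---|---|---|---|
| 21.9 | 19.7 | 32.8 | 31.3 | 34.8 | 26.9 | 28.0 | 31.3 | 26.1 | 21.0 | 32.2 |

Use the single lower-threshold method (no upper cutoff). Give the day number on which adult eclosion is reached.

day 9

Daily DD above 14.8 °C: 7.1, 4.9, 18.0, 16.5, 20.0, 12.1, 13.2, 16.5, 11.3, 6.2, 17.4.
Cumulative: 7.1, 12.0, 30.0, 46.5, 66.5, 78.6, 91.8, 108.3, 119.6, 125.8, 143.2.
The total first reaches 111 DD on day 9.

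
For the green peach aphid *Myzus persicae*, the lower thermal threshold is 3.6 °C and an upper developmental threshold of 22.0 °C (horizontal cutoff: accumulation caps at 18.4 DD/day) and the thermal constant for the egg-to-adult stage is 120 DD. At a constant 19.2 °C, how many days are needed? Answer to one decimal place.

Daily accumulation = 19.2 − 3.6 = 15.6 DD/day.
Duration = 120 / 15.6 = 7.692 ≈ 7.7 days.

7.7 days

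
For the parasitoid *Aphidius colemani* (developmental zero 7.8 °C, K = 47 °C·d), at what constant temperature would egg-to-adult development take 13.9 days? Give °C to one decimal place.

11.2 °C

Required daily accumulation = 47 / 13.9 = 3.381 DD/day.
T = T_base + 3.381 = 7.8 + 3.381 = 11.181 ≈ 11.2 °C.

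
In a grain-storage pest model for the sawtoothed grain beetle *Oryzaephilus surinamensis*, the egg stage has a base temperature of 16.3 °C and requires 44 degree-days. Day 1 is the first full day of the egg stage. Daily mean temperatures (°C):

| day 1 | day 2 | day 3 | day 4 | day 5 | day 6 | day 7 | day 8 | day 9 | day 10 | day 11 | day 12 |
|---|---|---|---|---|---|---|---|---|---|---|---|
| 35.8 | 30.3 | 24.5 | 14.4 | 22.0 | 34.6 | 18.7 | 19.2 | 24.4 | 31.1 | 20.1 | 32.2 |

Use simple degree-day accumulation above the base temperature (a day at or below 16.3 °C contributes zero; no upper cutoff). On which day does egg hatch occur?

day 5

Daily DD above 16.3 °C: 19.5, 14.0, 8.2, 0.0, 5.7, 18.3, 2.4, 2.9, 8.1, 14.8, 3.8, 15.9.
Cumulative: 19.5, 33.5, 41.7, 41.7, 47.4, 65.7, 68.1, 71.0, 79.1, 93.9, 97.7, 113.6.
The total first reaches 44 DD on day 5.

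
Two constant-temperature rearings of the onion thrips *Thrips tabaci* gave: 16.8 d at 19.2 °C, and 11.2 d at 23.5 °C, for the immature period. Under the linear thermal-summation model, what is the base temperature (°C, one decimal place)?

Equal thermal constants: D₁(T₁ − T_b) = D₂(T₂ − T_b).
16.8·(19.2 − T_b) = 11.2·(23.5 − T_b)
T_b = (16.8·19.2 − 11.2·23.5) / (16.8 − 11.2) = 59.36 / 5.6 = 10.600 °C ≈ 10.6 °C.

10.6 °C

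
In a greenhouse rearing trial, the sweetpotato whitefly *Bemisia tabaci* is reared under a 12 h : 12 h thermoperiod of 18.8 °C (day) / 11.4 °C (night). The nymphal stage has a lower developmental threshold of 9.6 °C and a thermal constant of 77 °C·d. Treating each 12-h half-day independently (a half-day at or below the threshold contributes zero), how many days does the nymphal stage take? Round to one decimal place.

14.0 days

Day half: max(0, 18.8 − 9.6) × 0.5 = 9.2 × 0.5 = 4.60 DD.
Night half: max(0, 11.4 − 9.6) × 0.5 = 1.8 × 0.5 = 0.90 DD.
Per 24 h: 5.50 DD/day.
Duration = 77 / 5.50 = 14.000 ≈ 14.0 days.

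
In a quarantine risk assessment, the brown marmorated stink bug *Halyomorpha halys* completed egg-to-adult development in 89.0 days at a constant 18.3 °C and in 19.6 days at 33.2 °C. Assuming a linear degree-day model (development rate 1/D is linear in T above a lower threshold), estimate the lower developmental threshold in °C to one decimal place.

Under the model K = D·(T − T_b), so D₁·(T₁ − T_b) = D₂·(T₂ − T_b).
89.0·(18.3 − T_b) = 19.6·(33.2 − T_b)
T_b = (89.0·18.3 − 19.6·33.2) / (89.0 − 19.6) = 977.98 / 69.4 = 14.092 °C ≈ 14.1 °C.

14.1 °C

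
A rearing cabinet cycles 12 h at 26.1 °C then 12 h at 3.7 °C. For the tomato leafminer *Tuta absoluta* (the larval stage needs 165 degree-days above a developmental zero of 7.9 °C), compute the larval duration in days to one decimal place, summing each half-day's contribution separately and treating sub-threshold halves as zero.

Day half: max(0, 26.1 − 7.9) × 0.5 = 18.2 × 0.5 = 9.10 DD.
Night half: max(0, 3.7 − 7.9) × 0.5 = 0.0 × 0.5 = 0.00 DD.
Per 24 h: 9.10 DD/day.
Duration = 165 / 9.10 = 18.132 ≈ 18.1 days.

18.1 days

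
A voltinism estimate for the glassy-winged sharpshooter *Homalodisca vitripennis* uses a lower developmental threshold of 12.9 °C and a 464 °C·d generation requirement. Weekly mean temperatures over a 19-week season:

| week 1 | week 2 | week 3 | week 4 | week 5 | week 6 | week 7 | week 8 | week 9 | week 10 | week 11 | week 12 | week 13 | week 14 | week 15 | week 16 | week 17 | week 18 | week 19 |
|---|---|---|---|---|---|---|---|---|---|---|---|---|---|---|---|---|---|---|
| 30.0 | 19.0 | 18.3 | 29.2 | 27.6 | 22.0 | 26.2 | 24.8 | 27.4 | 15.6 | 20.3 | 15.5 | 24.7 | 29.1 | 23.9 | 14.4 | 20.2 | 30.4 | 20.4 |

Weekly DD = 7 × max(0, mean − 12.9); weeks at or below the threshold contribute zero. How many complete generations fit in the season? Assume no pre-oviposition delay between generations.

Weekly DD (7 × max(0, T̄ − 12.9)): 119.7, 42.7, 37.8, 114.1, 102.9, 63.7, 93.1, 83.3, 101.5, 18.9, 51.8, 18.2, 82.6, 113.4, 77.0, 10.5, 51.1, 122.5, 52.5.
Season total = 1357.3 DD.
Complete generations = ⌊1357.3 / 464⌋ = 2.

2 generations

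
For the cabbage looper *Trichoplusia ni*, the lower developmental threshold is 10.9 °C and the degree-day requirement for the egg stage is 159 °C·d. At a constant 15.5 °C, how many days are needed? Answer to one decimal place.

Daily accumulation = 15.5 − 10.9 = 4.6 DD/day.
Duration = 159 / 4.6 = 34.565 ≈ 34.6 days.

34.6 days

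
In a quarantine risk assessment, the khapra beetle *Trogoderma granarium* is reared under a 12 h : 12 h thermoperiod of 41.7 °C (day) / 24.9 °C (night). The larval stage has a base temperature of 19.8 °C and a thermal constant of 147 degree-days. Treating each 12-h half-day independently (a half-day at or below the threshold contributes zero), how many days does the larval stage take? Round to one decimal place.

Day half: max(0, 41.7 − 19.8) × 0.5 = 21.9 × 0.5 = 10.95 DD.
Night half: max(0, 24.9 − 19.8) × 0.5 = 5.1 × 0.5 = 2.55 DD.
Per 24 h: 13.50 DD/day.
Duration = 147 / 13.50 = 10.889 ≈ 10.9 days.

10.9 days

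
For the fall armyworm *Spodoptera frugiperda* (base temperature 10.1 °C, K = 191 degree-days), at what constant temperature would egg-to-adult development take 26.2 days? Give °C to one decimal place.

17.4 °C

Required daily accumulation = 191 / 26.2 = 7.290 DD/day.
T = T_base + 7.290 = 10.1 + 7.290 = 17.390 ≈ 17.4 °C.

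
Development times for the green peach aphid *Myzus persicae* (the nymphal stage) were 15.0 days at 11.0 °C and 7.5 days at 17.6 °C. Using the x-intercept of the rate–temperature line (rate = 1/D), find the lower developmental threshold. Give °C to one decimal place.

4.4 °C

Equal thermal constants: D₁(T₁ − T_b) = D₂(T₂ − T_b).
15.0·(11.0 − T_b) = 7.5·(17.6 − T_b)
T_b = (15.0·11.0 − 7.5·17.6) / (15.0 − 7.5) = 33.00 / 7.5 = 4.400 °C ≈ 4.4 °C.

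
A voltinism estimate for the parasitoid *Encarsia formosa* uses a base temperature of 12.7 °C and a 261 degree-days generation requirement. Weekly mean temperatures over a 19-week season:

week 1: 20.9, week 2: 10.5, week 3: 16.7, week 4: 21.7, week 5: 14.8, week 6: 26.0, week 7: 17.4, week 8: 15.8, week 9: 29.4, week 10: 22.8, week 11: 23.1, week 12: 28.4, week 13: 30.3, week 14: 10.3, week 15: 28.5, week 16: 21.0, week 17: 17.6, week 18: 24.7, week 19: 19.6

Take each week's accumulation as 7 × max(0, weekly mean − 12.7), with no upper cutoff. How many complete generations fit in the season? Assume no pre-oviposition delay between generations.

Weekly DD (7 × max(0, T̄ − 12.7)): 57.4, 0.0, 28.0, 63.0, 14.7, 93.1, 32.9, 21.7, 116.9, 70.7, 72.8, 109.9, 123.2, 0.0, 110.6, 58.1, 34.3, 84.0, 48.3.
Season total = 1139.6 DD.
Complete generations = ⌊1139.6 / 261⌋ = 4.

4 generations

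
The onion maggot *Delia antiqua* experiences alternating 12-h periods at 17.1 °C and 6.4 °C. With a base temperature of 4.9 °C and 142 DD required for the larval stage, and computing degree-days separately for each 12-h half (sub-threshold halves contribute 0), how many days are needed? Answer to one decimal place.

20.7 days

Day half: max(0, 17.1 − 4.9) × 0.5 = 12.2 × 0.5 = 6.10 DD.
Night half: max(0, 6.4 − 4.9) × 0.5 = 1.5 × 0.5 = 0.75 DD.
Per 24 h: 6.85 DD/day.
Duration = 142 / 6.85 = 20.730 ≈ 20.7 days.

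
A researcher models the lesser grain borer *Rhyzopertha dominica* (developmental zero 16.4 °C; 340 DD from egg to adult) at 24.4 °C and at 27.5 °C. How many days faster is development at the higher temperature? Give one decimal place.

11.9 days

At 24.4 °C: 340 / (24.4 − 16.4) = 340 / 8.0 = 42.500 d.
At 27.5 °C: 340 / (27.5 − 16.4) = 340 / 11.1 = 30.631 d.
Difference = |42.500 − 30.631| = 11.869 ≈ 11.9 days.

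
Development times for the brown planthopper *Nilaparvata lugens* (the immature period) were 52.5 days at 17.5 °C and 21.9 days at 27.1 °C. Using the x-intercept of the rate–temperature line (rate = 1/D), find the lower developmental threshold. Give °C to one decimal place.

Linear rate model ⇒ the product D·(T − T_b) is constant across temperatures.
52.5·(17.5 − T_b) = 21.9·(27.1 − T_b)
T_b = (52.5·17.5 − 21.9·27.1) / (52.5 − 21.9) = 325.26 / 30.6 = 10.629 °C ≈ 10.6 °C.

10.6 °C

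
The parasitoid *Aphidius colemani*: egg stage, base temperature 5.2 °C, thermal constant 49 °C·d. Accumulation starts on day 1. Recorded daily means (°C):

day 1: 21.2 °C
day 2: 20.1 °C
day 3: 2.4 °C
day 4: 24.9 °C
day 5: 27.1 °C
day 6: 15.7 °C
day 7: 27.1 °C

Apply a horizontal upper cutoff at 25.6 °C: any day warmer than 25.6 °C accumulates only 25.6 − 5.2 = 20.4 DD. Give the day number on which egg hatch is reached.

day 4

Daily DD above 5.2 °C (capped at 20.4): 16.0, 14.9, 0.0, 19.7, 20.4, 10.5, 20.4.
Cumulative: 16.0, 30.9, 30.9, 50.6, 71.0, 81.5, 101.9.
The total first reaches 49 DD on day 4.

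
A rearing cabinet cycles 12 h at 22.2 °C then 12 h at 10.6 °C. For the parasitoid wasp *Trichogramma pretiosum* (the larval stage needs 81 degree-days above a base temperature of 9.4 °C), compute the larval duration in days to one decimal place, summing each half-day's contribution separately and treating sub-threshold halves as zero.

11.6 days

Day half: max(0, 22.2 − 9.4) × 0.5 = 12.8 × 0.5 = 6.40 DD.
Night half: max(0, 10.6 − 9.4) × 0.5 = 1.2 × 0.5 = 0.60 DD.
Per 24 h: 7.00 DD/day.
Duration = 81 / 7.00 = 11.571 ≈ 11.6 days.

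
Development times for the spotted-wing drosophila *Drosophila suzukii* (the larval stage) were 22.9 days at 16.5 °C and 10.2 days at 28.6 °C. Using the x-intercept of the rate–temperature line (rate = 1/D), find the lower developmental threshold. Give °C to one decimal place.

Under the model K = D·(T − T_b), so D₁·(T₁ − T_b) = D₂·(T₂ − T_b).
22.9·(16.5 − T_b) = 10.2·(28.6 − T_b)
T_b = (22.9·16.5 − 10.2·28.6) / (22.9 − 10.2) = 86.13 / 12.7 = 6.782 °C ≈ 6.8 °C.

6.8 °C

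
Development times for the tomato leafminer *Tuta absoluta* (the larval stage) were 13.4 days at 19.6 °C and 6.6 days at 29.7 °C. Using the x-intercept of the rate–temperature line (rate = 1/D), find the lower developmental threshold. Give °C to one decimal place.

Linear rate model ⇒ the product D·(T − T_b) is constant across temperatures.
13.4·(19.6 − T_b) = 6.6·(29.7 − T_b)
T_b = (13.4·19.6 − 6.6·29.7) / (13.4 − 6.6) = 66.62 / 6.8 = 9.797 °C ≈ 9.8 °C.

9.8 °C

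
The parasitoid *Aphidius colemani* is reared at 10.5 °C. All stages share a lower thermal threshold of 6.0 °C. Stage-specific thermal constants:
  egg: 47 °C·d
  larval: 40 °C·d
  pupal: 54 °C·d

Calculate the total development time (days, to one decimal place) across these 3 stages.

31.3 days

Daily accumulation at 10.5 °C = 10.5 − 6.0 = 4.5 DD/day.
Total K = 47 + 40 + 54 = 141 DD.
Total duration = 141 / 4.5 = 31.333 ≈ 31.3 days.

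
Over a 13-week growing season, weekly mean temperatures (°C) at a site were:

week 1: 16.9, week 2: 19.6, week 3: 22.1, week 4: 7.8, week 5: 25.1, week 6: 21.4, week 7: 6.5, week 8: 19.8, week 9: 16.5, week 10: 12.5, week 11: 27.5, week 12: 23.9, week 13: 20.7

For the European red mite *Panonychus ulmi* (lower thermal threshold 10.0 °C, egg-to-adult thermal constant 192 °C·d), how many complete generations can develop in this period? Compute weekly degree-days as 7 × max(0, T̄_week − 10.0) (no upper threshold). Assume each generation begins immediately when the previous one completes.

Weekly DD (7 × max(0, T̄ − 10.0)): 48.3, 67.2, 84.7, 0.0, 105.7, 79.8, 0.0, 68.6, 45.5, 17.5, 122.5, 97.3, 74.9.
Season total = 812.0 DD.
Complete generations = ⌊812.0 / 192⌋ = 4.

4 generations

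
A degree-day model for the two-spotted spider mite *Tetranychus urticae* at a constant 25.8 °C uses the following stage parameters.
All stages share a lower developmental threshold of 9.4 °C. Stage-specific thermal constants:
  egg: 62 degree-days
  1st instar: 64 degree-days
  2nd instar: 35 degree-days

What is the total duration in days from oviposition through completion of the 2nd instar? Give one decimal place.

Daily accumulation at 25.8 °C = 25.8 − 9.4 = 16.4 DD/day.
Total K = 62 + 64 + 35 = 161 DD.
Total duration = 161 / 16.4 = 9.817 ≈ 9.8 days.

9.8 days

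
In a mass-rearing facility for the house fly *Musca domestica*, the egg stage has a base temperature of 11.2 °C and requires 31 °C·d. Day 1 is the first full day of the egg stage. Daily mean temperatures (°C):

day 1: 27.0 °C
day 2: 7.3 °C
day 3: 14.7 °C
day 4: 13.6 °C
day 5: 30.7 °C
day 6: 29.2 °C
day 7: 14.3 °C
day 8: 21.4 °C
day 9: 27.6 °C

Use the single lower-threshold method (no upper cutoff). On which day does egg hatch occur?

Daily DD above 11.2 °C: 15.8, 0.0, 3.5, 2.4, 19.5, 18.0, 3.1, 10.2, 16.4.
Cumulative: 15.8, 15.8, 19.3, 21.7, 41.2, 59.2, 62.3, 72.5, 88.9.
The total first reaches 31 DD on day 5.

day 5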